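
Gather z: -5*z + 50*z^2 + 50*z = 50*z^2 + 45*z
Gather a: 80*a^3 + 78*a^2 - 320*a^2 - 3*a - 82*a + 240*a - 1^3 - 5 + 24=80*a^3 - 242*a^2 + 155*a + 18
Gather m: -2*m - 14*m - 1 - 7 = -16*m - 8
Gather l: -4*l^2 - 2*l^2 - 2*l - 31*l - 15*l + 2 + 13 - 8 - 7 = -6*l^2 - 48*l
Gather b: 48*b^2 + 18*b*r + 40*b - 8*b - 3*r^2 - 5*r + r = 48*b^2 + b*(18*r + 32) - 3*r^2 - 4*r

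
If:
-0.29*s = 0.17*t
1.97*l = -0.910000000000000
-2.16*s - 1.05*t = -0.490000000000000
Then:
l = -0.46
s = 1.33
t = -2.27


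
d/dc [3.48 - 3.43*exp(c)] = -3.43*exp(c)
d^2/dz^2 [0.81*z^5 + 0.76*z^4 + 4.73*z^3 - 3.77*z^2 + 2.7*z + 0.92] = 16.2*z^3 + 9.12*z^2 + 28.38*z - 7.54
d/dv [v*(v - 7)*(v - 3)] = 3*v^2 - 20*v + 21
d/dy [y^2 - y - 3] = 2*y - 1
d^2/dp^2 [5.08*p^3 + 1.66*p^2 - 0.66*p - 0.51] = 30.48*p + 3.32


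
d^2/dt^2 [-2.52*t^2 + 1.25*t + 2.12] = -5.04000000000000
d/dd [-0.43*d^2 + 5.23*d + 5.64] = 5.23 - 0.86*d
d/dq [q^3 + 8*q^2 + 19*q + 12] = 3*q^2 + 16*q + 19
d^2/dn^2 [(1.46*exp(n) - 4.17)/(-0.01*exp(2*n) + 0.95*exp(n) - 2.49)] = (-0.000146*exp(4*n) - 0.012202*exp(3*n) + 0.0992789999999997*exp(2*n) - 0.105537000000001*exp(n) + 0.811988999999999)*exp(n)/(1.0e-6*exp(6*n) - 0.000285*exp(5*n) + 0.027822*exp(4*n) - 0.999305*exp(3*n) + 6.927678*exp(2*n) - 17.670285*exp(n) + 15.438249)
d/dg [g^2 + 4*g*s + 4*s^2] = 2*g + 4*s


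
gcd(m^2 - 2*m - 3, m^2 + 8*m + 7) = m + 1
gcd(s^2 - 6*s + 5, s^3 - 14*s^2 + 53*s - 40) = s^2 - 6*s + 5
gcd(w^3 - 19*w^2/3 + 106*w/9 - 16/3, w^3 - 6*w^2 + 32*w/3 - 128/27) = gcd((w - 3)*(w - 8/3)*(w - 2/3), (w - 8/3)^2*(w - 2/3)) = w^2 - 10*w/3 + 16/9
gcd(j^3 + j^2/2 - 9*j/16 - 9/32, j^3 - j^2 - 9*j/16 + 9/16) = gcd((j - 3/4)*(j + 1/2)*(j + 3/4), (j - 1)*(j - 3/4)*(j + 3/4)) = j^2 - 9/16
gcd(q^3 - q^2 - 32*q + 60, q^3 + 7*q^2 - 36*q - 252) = q + 6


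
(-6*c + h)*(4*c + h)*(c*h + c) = -24*c^3*h - 24*c^3 - 2*c^2*h^2 - 2*c^2*h + c*h^3 + c*h^2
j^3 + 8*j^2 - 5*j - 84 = (j - 3)*(j + 4)*(j + 7)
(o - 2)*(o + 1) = o^2 - o - 2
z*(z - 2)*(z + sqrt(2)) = z^3 - 2*z^2 + sqrt(2)*z^2 - 2*sqrt(2)*z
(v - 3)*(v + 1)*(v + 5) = v^3 + 3*v^2 - 13*v - 15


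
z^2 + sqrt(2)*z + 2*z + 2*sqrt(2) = (z + 2)*(z + sqrt(2))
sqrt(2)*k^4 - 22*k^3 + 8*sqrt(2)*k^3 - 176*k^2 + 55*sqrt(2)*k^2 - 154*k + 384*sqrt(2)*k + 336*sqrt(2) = (k + 7)*(k - 8*sqrt(2))*(k - 3*sqrt(2))*(sqrt(2)*k + sqrt(2))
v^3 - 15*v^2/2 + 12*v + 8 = (v - 4)^2*(v + 1/2)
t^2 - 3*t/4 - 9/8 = (t - 3/2)*(t + 3/4)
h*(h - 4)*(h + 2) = h^3 - 2*h^2 - 8*h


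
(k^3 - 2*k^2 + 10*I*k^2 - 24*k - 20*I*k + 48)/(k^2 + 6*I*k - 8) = (k^2 + k*(-2 + 6*I) - 12*I)/(k + 2*I)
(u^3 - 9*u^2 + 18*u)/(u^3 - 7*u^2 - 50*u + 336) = u*(u - 3)/(u^2 - u - 56)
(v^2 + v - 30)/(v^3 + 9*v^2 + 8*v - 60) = (v - 5)/(v^2 + 3*v - 10)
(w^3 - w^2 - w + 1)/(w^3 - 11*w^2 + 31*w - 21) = (w^2 - 1)/(w^2 - 10*w + 21)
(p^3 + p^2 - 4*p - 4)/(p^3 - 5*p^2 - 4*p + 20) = (p + 1)/(p - 5)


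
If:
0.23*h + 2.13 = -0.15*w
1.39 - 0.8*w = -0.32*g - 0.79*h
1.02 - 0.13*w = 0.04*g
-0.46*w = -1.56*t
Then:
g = 22.42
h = -9.88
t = 0.28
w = 0.95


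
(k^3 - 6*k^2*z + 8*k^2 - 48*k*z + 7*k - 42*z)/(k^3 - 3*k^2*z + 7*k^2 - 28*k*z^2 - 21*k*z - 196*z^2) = (-k^2 + 6*k*z - k + 6*z)/(-k^2 + 3*k*z + 28*z^2)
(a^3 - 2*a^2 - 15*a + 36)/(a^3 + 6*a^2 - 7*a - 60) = (a - 3)/(a + 5)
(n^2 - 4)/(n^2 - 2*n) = (n + 2)/n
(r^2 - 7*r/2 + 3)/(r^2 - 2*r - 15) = (-r^2 + 7*r/2 - 3)/(-r^2 + 2*r + 15)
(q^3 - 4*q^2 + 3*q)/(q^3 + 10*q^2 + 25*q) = (q^2 - 4*q + 3)/(q^2 + 10*q + 25)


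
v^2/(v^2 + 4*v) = v/(v + 4)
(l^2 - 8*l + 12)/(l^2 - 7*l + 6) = (l - 2)/(l - 1)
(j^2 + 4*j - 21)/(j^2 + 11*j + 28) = (j - 3)/(j + 4)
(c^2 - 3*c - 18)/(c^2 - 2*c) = (c^2 - 3*c - 18)/(c*(c - 2))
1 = 1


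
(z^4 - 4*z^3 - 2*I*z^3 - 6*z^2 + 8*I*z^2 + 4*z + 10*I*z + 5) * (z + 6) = z^5 + 2*z^4 - 2*I*z^4 - 30*z^3 - 4*I*z^3 - 32*z^2 + 58*I*z^2 + 29*z + 60*I*z + 30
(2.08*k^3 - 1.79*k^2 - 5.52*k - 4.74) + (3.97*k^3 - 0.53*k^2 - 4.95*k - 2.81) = 6.05*k^3 - 2.32*k^2 - 10.47*k - 7.55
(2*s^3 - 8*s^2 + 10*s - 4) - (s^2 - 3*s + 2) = 2*s^3 - 9*s^2 + 13*s - 6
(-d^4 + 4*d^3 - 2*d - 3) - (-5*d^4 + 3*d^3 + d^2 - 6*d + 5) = 4*d^4 + d^3 - d^2 + 4*d - 8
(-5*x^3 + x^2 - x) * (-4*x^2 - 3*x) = 20*x^5 + 11*x^4 + x^3 + 3*x^2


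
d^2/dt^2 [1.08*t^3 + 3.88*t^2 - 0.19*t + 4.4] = 6.48*t + 7.76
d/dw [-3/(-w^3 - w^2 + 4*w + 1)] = 3*(-3*w^2 - 2*w + 4)/(w^3 + w^2 - 4*w - 1)^2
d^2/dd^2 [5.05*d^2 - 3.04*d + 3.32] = 10.1000000000000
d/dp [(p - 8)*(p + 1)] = 2*p - 7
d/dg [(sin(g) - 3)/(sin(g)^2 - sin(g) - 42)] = (6*sin(g) + cos(g)^2 - 46)*cos(g)/(sin(g) + cos(g)^2 + 41)^2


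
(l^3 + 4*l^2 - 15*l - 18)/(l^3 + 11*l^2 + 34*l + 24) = (l - 3)/(l + 4)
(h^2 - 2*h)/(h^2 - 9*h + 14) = h/(h - 7)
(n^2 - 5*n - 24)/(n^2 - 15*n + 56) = (n + 3)/(n - 7)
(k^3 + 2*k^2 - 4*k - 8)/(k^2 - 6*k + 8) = (k^2 + 4*k + 4)/(k - 4)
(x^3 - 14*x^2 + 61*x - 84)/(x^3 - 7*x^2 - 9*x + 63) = (x - 4)/(x + 3)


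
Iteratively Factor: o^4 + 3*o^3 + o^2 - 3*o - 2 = (o + 2)*(o^3 + o^2 - o - 1) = (o - 1)*(o + 2)*(o^2 + 2*o + 1) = (o - 1)*(o + 1)*(o + 2)*(o + 1)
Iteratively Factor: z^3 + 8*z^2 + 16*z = (z + 4)*(z^2 + 4*z) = z*(z + 4)*(z + 4)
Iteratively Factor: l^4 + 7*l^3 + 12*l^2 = (l + 4)*(l^3 + 3*l^2) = l*(l + 4)*(l^2 + 3*l) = l*(l + 3)*(l + 4)*(l)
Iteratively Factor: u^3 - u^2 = (u)*(u^2 - u) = u*(u - 1)*(u)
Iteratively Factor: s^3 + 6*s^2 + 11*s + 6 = (s + 2)*(s^2 + 4*s + 3) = (s + 1)*(s + 2)*(s + 3)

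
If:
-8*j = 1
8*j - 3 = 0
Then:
No Solution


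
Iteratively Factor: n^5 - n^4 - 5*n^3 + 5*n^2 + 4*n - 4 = (n + 1)*(n^4 - 2*n^3 - 3*n^2 + 8*n - 4) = (n - 2)*(n + 1)*(n^3 - 3*n + 2) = (n - 2)*(n - 1)*(n + 1)*(n^2 + n - 2) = (n - 2)*(n - 1)^2*(n + 1)*(n + 2)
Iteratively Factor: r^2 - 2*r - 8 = (r + 2)*(r - 4)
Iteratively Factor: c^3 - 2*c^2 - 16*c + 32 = (c - 2)*(c^2 - 16) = (c - 4)*(c - 2)*(c + 4)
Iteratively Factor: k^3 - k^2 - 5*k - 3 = (k + 1)*(k^2 - 2*k - 3) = (k - 3)*(k + 1)*(k + 1)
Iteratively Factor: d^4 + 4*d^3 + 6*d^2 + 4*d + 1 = (d + 1)*(d^3 + 3*d^2 + 3*d + 1) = (d + 1)^2*(d^2 + 2*d + 1) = (d + 1)^3*(d + 1)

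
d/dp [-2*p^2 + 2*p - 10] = 2 - 4*p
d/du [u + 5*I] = 1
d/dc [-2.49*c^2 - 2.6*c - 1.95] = -4.98*c - 2.6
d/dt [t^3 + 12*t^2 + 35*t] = 3*t^2 + 24*t + 35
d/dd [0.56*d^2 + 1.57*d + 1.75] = 1.12*d + 1.57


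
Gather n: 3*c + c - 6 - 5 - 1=4*c - 12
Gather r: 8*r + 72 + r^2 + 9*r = r^2 + 17*r + 72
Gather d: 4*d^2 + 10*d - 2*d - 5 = 4*d^2 + 8*d - 5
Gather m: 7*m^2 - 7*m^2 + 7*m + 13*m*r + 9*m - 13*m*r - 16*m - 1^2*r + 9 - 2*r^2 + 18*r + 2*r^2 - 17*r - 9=0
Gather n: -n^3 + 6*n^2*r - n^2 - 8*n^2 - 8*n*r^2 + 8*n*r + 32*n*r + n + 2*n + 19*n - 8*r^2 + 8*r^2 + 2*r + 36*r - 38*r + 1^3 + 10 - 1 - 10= -n^3 + n^2*(6*r - 9) + n*(-8*r^2 + 40*r + 22)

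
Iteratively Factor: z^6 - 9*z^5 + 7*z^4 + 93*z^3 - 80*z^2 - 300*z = (z - 5)*(z^5 - 4*z^4 - 13*z^3 + 28*z^2 + 60*z) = (z - 5)^2*(z^4 + z^3 - 8*z^2 - 12*z) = z*(z - 5)^2*(z^3 + z^2 - 8*z - 12) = z*(z - 5)^2*(z + 2)*(z^2 - z - 6) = z*(z - 5)^2*(z + 2)^2*(z - 3)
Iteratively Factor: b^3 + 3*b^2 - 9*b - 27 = (b - 3)*(b^2 + 6*b + 9) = (b - 3)*(b + 3)*(b + 3)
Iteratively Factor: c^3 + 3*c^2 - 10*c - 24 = (c + 2)*(c^2 + c - 12) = (c + 2)*(c + 4)*(c - 3)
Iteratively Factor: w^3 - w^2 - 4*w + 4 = (w - 2)*(w^2 + w - 2) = (w - 2)*(w - 1)*(w + 2)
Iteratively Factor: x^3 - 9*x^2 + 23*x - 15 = (x - 1)*(x^2 - 8*x + 15) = (x - 5)*(x - 1)*(x - 3)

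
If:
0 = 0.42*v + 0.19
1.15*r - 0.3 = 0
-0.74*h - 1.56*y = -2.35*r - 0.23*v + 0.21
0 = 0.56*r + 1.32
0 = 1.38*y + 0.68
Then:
No Solution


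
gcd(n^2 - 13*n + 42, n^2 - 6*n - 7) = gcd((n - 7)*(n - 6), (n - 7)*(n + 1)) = n - 7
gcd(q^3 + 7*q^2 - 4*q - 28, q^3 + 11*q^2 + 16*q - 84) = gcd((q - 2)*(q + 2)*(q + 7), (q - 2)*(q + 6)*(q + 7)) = q^2 + 5*q - 14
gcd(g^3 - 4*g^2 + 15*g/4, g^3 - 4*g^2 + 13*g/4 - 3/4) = 1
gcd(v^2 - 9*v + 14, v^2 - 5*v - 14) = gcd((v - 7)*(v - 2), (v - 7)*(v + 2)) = v - 7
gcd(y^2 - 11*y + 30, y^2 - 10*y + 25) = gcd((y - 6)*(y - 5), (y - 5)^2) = y - 5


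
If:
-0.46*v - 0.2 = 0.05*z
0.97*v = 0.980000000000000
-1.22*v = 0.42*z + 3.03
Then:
No Solution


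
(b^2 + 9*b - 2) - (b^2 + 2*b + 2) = 7*b - 4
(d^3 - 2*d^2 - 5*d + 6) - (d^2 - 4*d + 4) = d^3 - 3*d^2 - d + 2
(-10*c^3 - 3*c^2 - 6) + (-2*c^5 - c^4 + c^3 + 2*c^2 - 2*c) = -2*c^5 - c^4 - 9*c^3 - c^2 - 2*c - 6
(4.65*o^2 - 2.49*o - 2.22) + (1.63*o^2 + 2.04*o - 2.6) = 6.28*o^2 - 0.45*o - 4.82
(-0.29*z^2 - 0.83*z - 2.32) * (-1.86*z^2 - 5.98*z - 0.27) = 0.5394*z^4 + 3.278*z^3 + 9.3569*z^2 + 14.0977*z + 0.6264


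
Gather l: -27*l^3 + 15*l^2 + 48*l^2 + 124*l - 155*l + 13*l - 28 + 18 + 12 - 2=-27*l^3 + 63*l^2 - 18*l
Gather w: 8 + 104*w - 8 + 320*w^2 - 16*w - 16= 320*w^2 + 88*w - 16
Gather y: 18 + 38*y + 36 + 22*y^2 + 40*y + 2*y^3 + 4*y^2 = 2*y^3 + 26*y^2 + 78*y + 54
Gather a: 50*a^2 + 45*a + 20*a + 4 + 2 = 50*a^2 + 65*a + 6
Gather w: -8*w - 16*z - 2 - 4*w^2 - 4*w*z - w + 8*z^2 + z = -4*w^2 + w*(-4*z - 9) + 8*z^2 - 15*z - 2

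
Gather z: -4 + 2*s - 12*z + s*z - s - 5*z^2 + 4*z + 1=s - 5*z^2 + z*(s - 8) - 3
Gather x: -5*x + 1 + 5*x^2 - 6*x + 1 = 5*x^2 - 11*x + 2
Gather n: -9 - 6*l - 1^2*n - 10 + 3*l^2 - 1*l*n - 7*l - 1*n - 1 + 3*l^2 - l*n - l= 6*l^2 - 14*l + n*(-2*l - 2) - 20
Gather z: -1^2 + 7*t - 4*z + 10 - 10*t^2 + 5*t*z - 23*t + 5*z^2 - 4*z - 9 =-10*t^2 - 16*t + 5*z^2 + z*(5*t - 8)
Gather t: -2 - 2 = -4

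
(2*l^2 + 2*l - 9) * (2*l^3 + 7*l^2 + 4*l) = 4*l^5 + 18*l^4 + 4*l^3 - 55*l^2 - 36*l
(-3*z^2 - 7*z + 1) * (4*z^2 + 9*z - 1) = -12*z^4 - 55*z^3 - 56*z^2 + 16*z - 1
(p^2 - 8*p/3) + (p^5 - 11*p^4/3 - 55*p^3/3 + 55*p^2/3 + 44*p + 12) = p^5 - 11*p^4/3 - 55*p^3/3 + 58*p^2/3 + 124*p/3 + 12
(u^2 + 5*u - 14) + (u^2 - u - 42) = 2*u^2 + 4*u - 56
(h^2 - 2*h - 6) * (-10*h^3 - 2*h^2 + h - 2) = -10*h^5 + 18*h^4 + 65*h^3 + 8*h^2 - 2*h + 12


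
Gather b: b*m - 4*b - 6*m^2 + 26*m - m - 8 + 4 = b*(m - 4) - 6*m^2 + 25*m - 4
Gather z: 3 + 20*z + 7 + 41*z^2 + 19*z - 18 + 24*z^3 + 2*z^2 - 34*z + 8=24*z^3 + 43*z^2 + 5*z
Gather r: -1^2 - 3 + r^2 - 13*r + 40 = r^2 - 13*r + 36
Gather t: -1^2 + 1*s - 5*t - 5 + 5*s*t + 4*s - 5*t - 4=5*s + t*(5*s - 10) - 10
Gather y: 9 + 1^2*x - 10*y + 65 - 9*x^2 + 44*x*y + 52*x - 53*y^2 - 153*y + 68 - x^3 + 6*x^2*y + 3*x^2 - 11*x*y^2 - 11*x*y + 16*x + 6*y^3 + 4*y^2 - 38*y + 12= -x^3 - 6*x^2 + 69*x + 6*y^3 + y^2*(-11*x - 49) + y*(6*x^2 + 33*x - 201) + 154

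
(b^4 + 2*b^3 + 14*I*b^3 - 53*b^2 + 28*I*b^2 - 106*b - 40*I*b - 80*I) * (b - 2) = b^5 + 14*I*b^4 - 57*b^3 - 96*I*b^2 + 212*b + 160*I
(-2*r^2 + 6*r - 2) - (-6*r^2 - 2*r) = 4*r^2 + 8*r - 2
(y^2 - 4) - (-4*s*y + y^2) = 4*s*y - 4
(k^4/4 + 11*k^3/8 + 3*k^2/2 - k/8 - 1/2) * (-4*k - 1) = -k^5 - 23*k^4/4 - 59*k^3/8 - k^2 + 17*k/8 + 1/2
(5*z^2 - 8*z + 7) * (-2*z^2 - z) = -10*z^4 + 11*z^3 - 6*z^2 - 7*z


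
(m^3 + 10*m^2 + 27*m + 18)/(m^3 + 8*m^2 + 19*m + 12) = (m + 6)/(m + 4)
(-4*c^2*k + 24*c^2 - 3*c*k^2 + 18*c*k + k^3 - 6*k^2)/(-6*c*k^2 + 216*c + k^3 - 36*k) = (4*c^2 + 3*c*k - k^2)/(6*c*k + 36*c - k^2 - 6*k)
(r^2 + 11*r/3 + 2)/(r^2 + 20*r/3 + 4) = (r + 3)/(r + 6)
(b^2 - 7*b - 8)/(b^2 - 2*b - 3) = (b - 8)/(b - 3)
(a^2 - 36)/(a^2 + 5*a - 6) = (a - 6)/(a - 1)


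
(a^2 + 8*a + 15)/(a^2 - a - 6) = (a^2 + 8*a + 15)/(a^2 - a - 6)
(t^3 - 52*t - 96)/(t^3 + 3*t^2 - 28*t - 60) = (t - 8)/(t - 5)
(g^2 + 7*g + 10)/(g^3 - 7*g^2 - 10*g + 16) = (g + 5)/(g^2 - 9*g + 8)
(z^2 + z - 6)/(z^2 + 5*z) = (z^2 + z - 6)/(z*(z + 5))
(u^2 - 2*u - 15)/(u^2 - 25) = (u + 3)/(u + 5)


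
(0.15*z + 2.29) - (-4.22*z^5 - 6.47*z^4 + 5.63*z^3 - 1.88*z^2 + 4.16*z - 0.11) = 4.22*z^5 + 6.47*z^4 - 5.63*z^3 + 1.88*z^2 - 4.01*z + 2.4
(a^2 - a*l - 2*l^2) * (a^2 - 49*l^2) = a^4 - a^3*l - 51*a^2*l^2 + 49*a*l^3 + 98*l^4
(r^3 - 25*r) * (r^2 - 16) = r^5 - 41*r^3 + 400*r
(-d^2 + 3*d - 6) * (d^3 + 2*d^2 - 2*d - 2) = -d^5 + d^4 + 2*d^3 - 16*d^2 + 6*d + 12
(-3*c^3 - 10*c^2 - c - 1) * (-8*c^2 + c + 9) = 24*c^5 + 77*c^4 - 29*c^3 - 83*c^2 - 10*c - 9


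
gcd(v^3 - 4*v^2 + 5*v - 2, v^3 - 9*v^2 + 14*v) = v - 2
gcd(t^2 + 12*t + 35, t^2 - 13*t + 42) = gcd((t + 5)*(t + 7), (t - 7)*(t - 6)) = 1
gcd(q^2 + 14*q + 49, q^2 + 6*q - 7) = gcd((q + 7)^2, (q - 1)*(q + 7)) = q + 7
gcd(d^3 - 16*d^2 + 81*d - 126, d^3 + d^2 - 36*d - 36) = d - 6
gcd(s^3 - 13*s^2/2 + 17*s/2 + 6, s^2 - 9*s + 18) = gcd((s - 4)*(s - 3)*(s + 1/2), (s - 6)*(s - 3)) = s - 3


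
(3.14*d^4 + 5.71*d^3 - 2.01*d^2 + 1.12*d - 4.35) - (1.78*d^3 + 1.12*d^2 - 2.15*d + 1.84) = 3.14*d^4 + 3.93*d^3 - 3.13*d^2 + 3.27*d - 6.19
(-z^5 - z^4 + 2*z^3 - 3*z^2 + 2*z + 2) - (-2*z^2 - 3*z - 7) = -z^5 - z^4 + 2*z^3 - z^2 + 5*z + 9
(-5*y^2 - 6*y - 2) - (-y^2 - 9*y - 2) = -4*y^2 + 3*y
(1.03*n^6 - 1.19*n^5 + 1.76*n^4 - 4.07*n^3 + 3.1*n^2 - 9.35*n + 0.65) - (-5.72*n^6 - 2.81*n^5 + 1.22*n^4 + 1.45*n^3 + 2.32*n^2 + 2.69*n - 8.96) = 6.75*n^6 + 1.62*n^5 + 0.54*n^4 - 5.52*n^3 + 0.78*n^2 - 12.04*n + 9.61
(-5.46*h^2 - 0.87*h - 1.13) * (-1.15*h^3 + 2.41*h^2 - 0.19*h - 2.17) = 6.279*h^5 - 12.1581*h^4 + 0.2402*h^3 + 9.2902*h^2 + 2.1026*h + 2.4521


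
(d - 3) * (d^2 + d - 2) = d^3 - 2*d^2 - 5*d + 6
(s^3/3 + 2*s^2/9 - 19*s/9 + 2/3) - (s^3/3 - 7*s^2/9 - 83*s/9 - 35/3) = s^2 + 64*s/9 + 37/3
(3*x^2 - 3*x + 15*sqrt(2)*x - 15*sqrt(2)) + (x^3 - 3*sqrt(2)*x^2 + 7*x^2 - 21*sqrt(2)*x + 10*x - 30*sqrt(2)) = x^3 - 3*sqrt(2)*x^2 + 10*x^2 - 6*sqrt(2)*x + 7*x - 45*sqrt(2)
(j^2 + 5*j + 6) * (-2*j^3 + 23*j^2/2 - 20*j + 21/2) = -2*j^5 + 3*j^4/2 + 51*j^3/2 - 41*j^2/2 - 135*j/2 + 63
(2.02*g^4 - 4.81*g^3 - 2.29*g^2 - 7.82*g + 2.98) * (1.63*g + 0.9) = 3.2926*g^5 - 6.0223*g^4 - 8.0617*g^3 - 14.8076*g^2 - 2.1806*g + 2.682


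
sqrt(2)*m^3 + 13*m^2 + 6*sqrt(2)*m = m*(m + 6*sqrt(2))*(sqrt(2)*m + 1)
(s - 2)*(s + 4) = s^2 + 2*s - 8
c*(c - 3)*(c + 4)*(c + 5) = c^4 + 6*c^3 - 7*c^2 - 60*c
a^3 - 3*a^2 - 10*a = a*(a - 5)*(a + 2)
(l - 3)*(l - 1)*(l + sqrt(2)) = l^3 - 4*l^2 + sqrt(2)*l^2 - 4*sqrt(2)*l + 3*l + 3*sqrt(2)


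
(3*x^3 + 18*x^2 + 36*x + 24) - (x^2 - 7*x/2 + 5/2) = 3*x^3 + 17*x^2 + 79*x/2 + 43/2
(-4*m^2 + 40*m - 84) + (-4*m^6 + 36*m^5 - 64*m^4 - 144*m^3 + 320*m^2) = -4*m^6 + 36*m^5 - 64*m^4 - 144*m^3 + 316*m^2 + 40*m - 84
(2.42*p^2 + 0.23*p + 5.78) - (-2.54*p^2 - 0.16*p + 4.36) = 4.96*p^2 + 0.39*p + 1.42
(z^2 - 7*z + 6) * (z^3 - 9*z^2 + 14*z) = z^5 - 16*z^4 + 83*z^3 - 152*z^2 + 84*z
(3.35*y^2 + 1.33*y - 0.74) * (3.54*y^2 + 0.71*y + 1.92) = 11.859*y^4 + 7.0867*y^3 + 4.7567*y^2 + 2.0282*y - 1.4208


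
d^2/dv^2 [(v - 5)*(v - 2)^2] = 6*v - 18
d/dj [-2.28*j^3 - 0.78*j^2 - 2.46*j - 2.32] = -6.84*j^2 - 1.56*j - 2.46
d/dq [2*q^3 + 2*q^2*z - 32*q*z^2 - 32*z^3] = 6*q^2 + 4*q*z - 32*z^2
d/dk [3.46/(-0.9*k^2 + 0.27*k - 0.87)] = (6.228*k - 0.9342)/(0.9*k^2 - 0.27*k + 0.87)^2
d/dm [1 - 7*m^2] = -14*m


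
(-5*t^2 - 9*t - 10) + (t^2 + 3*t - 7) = -4*t^2 - 6*t - 17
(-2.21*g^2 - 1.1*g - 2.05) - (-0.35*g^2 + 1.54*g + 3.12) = -1.86*g^2 - 2.64*g - 5.17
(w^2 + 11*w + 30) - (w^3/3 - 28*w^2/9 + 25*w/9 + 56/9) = -w^3/3 + 37*w^2/9 + 74*w/9 + 214/9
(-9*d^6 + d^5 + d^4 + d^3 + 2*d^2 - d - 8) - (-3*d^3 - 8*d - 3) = -9*d^6 + d^5 + d^4 + 4*d^3 + 2*d^2 + 7*d - 5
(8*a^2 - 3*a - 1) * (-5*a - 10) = -40*a^3 - 65*a^2 + 35*a + 10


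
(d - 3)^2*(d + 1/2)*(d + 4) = d^4 - 3*d^3/2 - 16*d^2 + 57*d/2 + 18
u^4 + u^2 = u^2*(u - I)*(u + I)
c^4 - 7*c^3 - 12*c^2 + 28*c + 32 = (c - 8)*(c - 2)*(c + 1)*(c + 2)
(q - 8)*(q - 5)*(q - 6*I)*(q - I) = q^4 - 13*q^3 - 7*I*q^3 + 34*q^2 + 91*I*q^2 + 78*q - 280*I*q - 240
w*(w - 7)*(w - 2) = w^3 - 9*w^2 + 14*w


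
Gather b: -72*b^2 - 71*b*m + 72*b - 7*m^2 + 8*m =-72*b^2 + b*(72 - 71*m) - 7*m^2 + 8*m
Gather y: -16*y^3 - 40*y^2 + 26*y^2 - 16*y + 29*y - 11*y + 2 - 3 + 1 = -16*y^3 - 14*y^2 + 2*y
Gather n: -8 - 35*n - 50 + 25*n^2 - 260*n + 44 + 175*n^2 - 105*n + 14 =200*n^2 - 400*n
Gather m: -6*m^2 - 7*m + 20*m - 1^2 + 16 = -6*m^2 + 13*m + 15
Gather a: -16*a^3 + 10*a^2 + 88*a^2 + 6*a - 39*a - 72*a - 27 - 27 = -16*a^3 + 98*a^2 - 105*a - 54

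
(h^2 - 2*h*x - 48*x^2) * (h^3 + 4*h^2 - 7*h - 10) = h^5 - 2*h^4*x + 4*h^4 - 48*h^3*x^2 - 8*h^3*x - 7*h^3 - 192*h^2*x^2 + 14*h^2*x - 10*h^2 + 336*h*x^2 + 20*h*x + 480*x^2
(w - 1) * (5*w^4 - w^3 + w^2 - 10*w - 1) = 5*w^5 - 6*w^4 + 2*w^3 - 11*w^2 + 9*w + 1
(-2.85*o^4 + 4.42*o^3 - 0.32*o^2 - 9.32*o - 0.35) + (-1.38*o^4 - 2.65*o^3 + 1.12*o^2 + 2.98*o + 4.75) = -4.23*o^4 + 1.77*o^3 + 0.8*o^2 - 6.34*o + 4.4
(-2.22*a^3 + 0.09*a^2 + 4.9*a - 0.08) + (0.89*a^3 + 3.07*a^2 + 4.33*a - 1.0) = -1.33*a^3 + 3.16*a^2 + 9.23*a - 1.08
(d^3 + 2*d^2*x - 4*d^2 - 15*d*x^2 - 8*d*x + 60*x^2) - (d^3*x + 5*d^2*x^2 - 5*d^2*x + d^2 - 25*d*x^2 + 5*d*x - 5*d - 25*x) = -d^3*x + d^3 - 5*d^2*x^2 + 7*d^2*x - 5*d^2 + 10*d*x^2 - 13*d*x + 5*d + 60*x^2 + 25*x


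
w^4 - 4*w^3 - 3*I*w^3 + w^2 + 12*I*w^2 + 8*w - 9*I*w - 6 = (w - 3)*(w - 1)*(w - 2*I)*(w - I)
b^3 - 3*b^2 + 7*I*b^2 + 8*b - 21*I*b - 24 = (b - 3)*(b - I)*(b + 8*I)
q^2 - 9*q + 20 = (q - 5)*(q - 4)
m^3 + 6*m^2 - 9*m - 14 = (m - 2)*(m + 1)*(m + 7)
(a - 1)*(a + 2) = a^2 + a - 2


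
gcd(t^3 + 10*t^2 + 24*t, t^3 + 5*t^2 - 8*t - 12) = t + 6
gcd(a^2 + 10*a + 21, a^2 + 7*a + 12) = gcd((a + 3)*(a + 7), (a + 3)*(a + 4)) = a + 3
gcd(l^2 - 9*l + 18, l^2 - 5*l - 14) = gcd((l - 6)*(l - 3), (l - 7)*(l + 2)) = 1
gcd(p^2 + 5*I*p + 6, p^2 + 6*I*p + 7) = p - I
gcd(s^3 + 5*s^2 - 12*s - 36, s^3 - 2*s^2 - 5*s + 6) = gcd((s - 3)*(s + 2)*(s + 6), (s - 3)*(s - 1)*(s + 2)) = s^2 - s - 6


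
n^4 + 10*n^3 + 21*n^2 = n^2*(n + 3)*(n + 7)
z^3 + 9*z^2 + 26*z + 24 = (z + 2)*(z + 3)*(z + 4)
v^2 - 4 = (v - 2)*(v + 2)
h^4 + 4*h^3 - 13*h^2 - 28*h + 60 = (h - 2)^2*(h + 3)*(h + 5)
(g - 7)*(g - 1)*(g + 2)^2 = g^4 - 4*g^3 - 21*g^2 - 4*g + 28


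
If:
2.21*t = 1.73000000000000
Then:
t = 0.78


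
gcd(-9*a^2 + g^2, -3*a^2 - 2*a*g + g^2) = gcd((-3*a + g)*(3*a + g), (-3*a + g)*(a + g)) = 3*a - g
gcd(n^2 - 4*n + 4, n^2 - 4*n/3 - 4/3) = n - 2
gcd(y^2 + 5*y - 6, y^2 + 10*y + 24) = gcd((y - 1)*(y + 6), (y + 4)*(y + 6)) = y + 6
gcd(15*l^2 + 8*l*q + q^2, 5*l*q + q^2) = 5*l + q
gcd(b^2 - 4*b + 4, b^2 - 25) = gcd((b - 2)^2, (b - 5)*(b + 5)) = 1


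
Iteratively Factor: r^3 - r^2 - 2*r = (r - 2)*(r^2 + r) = r*(r - 2)*(r + 1)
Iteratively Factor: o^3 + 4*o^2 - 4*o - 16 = (o + 2)*(o^2 + 2*o - 8) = (o + 2)*(o + 4)*(o - 2)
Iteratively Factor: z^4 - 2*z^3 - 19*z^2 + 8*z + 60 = (z + 2)*(z^3 - 4*z^2 - 11*z + 30) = (z - 2)*(z + 2)*(z^2 - 2*z - 15) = (z - 2)*(z + 2)*(z + 3)*(z - 5)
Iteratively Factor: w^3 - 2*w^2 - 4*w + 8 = (w - 2)*(w^2 - 4) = (w - 2)^2*(w + 2)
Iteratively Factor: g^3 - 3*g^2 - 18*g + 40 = (g - 5)*(g^2 + 2*g - 8) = (g - 5)*(g - 2)*(g + 4)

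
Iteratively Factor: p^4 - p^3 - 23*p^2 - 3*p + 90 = (p + 3)*(p^3 - 4*p^2 - 11*p + 30) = (p + 3)^2*(p^2 - 7*p + 10) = (p - 2)*(p + 3)^2*(p - 5)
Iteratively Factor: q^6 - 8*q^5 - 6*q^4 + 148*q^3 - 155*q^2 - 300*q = (q + 4)*(q^5 - 12*q^4 + 42*q^3 - 20*q^2 - 75*q) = (q - 5)*(q + 4)*(q^4 - 7*q^3 + 7*q^2 + 15*q) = (q - 5)*(q + 1)*(q + 4)*(q^3 - 8*q^2 + 15*q) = (q - 5)^2*(q + 1)*(q + 4)*(q^2 - 3*q) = q*(q - 5)^2*(q + 1)*(q + 4)*(q - 3)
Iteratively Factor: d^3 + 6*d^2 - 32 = (d + 4)*(d^2 + 2*d - 8) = (d - 2)*(d + 4)*(d + 4)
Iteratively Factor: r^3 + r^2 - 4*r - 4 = (r + 2)*(r^2 - r - 2) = (r + 1)*(r + 2)*(r - 2)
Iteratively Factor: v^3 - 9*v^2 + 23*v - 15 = (v - 3)*(v^2 - 6*v + 5) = (v - 3)*(v - 1)*(v - 5)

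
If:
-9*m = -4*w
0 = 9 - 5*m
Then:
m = 9/5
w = 81/20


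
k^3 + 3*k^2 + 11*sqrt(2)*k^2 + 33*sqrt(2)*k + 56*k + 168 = (k + 3)*(k + 4*sqrt(2))*(k + 7*sqrt(2))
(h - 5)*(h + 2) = h^2 - 3*h - 10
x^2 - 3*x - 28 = (x - 7)*(x + 4)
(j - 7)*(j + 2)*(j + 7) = j^3 + 2*j^2 - 49*j - 98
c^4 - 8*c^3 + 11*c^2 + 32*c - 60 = (c - 5)*(c - 3)*(c - 2)*(c + 2)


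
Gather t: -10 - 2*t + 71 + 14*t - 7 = 12*t + 54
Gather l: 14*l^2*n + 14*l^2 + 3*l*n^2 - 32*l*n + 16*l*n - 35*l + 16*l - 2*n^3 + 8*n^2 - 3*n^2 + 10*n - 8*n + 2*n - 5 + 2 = l^2*(14*n + 14) + l*(3*n^2 - 16*n - 19) - 2*n^3 + 5*n^2 + 4*n - 3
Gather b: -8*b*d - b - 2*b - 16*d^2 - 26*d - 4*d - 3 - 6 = b*(-8*d - 3) - 16*d^2 - 30*d - 9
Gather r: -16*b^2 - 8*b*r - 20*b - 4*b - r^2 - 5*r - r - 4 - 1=-16*b^2 - 24*b - r^2 + r*(-8*b - 6) - 5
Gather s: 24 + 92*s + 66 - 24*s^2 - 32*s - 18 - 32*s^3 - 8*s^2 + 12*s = -32*s^3 - 32*s^2 + 72*s + 72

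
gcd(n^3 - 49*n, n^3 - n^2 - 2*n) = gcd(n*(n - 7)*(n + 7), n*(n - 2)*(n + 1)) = n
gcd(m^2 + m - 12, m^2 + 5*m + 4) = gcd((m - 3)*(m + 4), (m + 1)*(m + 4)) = m + 4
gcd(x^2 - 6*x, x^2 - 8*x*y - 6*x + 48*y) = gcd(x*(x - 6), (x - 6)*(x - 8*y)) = x - 6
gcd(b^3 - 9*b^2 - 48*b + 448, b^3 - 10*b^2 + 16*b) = b - 8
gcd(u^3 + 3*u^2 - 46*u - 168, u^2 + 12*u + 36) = u + 6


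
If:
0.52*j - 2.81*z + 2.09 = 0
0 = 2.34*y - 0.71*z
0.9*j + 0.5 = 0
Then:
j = -0.56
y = 0.19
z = 0.64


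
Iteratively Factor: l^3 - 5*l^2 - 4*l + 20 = (l + 2)*(l^2 - 7*l + 10) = (l - 5)*(l + 2)*(l - 2)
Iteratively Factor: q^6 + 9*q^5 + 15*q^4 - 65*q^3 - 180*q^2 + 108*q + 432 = (q - 2)*(q^5 + 11*q^4 + 37*q^3 + 9*q^2 - 162*q - 216) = (q - 2)*(q + 3)*(q^4 + 8*q^3 + 13*q^2 - 30*q - 72) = (q - 2)*(q + 3)^2*(q^3 + 5*q^2 - 2*q - 24) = (q - 2)^2*(q + 3)^2*(q^2 + 7*q + 12) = (q - 2)^2*(q + 3)^3*(q + 4)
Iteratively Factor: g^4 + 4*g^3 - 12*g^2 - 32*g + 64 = (g - 2)*(g^3 + 6*g^2 - 32) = (g - 2)^2*(g^2 + 8*g + 16) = (g - 2)^2*(g + 4)*(g + 4)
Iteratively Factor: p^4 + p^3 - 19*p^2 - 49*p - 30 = (p - 5)*(p^3 + 6*p^2 + 11*p + 6) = (p - 5)*(p + 1)*(p^2 + 5*p + 6) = (p - 5)*(p + 1)*(p + 2)*(p + 3)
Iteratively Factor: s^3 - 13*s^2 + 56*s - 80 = (s - 4)*(s^2 - 9*s + 20) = (s - 4)^2*(s - 5)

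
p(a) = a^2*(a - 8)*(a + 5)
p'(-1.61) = 88.78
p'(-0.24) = 18.63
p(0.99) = -41.15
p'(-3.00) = 51.00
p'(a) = a^2*(a - 8) + a^2*(a + 5) + 2*a*(a - 8)*(a + 5)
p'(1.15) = -97.82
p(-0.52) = -10.32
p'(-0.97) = 65.48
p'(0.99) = -84.14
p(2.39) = -236.81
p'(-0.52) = 38.60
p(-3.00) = -198.00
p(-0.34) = -4.49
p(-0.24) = -2.26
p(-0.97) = -34.01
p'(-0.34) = 26.00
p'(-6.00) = -708.00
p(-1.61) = -84.45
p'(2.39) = -188.00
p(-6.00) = 504.00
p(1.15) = -55.71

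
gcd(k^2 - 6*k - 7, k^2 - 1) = k + 1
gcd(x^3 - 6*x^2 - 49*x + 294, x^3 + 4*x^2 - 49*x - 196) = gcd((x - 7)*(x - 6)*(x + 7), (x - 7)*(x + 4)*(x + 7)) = x^2 - 49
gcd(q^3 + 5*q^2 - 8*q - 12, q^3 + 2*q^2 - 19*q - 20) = q + 1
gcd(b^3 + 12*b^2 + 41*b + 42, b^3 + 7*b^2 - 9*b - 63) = b^2 + 10*b + 21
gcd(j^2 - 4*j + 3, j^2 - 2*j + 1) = j - 1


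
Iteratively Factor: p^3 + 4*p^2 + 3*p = (p + 1)*(p^2 + 3*p) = (p + 1)*(p + 3)*(p)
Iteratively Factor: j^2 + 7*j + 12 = (j + 4)*(j + 3)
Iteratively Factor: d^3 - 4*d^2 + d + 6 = (d - 3)*(d^2 - d - 2) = (d - 3)*(d + 1)*(d - 2)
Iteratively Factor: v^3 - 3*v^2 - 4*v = (v - 4)*(v^2 + v) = v*(v - 4)*(v + 1)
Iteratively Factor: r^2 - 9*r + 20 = (r - 4)*(r - 5)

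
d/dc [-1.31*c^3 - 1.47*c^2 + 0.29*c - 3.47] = -3.93*c^2 - 2.94*c + 0.29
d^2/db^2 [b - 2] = 0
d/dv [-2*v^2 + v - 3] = 1 - 4*v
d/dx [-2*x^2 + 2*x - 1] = 2 - 4*x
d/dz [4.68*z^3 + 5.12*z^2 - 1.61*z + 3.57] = 14.04*z^2 + 10.24*z - 1.61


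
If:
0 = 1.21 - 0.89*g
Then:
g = 1.36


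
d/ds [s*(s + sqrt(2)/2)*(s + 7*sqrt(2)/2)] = 3*s^2 + 8*sqrt(2)*s + 7/2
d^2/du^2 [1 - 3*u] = 0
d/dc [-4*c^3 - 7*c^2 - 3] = 2*c*(-6*c - 7)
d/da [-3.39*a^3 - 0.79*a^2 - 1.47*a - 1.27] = -10.17*a^2 - 1.58*a - 1.47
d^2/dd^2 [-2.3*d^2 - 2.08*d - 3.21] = -4.60000000000000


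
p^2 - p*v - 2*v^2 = (p - 2*v)*(p + v)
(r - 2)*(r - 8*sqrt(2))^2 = r^3 - 16*sqrt(2)*r^2 - 2*r^2 + 32*sqrt(2)*r + 128*r - 256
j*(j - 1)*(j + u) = j^3 + j^2*u - j^2 - j*u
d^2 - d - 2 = (d - 2)*(d + 1)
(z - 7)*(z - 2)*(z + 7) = z^3 - 2*z^2 - 49*z + 98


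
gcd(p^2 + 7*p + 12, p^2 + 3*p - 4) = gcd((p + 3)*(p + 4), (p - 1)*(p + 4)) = p + 4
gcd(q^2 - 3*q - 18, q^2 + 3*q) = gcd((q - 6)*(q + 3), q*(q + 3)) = q + 3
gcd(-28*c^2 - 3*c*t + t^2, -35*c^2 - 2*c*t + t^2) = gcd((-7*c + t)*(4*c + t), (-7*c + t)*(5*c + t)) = -7*c + t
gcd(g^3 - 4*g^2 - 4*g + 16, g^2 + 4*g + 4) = g + 2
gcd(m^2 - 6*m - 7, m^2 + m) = m + 1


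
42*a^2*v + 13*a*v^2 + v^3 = v*(6*a + v)*(7*a + v)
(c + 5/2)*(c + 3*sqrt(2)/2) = c^2 + 3*sqrt(2)*c/2 + 5*c/2 + 15*sqrt(2)/4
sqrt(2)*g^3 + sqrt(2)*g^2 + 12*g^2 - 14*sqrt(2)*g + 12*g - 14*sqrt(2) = (g - sqrt(2))*(g + 7*sqrt(2))*(sqrt(2)*g + sqrt(2))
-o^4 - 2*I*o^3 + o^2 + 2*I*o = o*(o + 2*I)*(-I*o - I)*(-I*o + I)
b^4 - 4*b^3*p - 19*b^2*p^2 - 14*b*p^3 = b*(b - 7*p)*(b + p)*(b + 2*p)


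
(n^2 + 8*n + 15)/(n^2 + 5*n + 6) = (n + 5)/(n + 2)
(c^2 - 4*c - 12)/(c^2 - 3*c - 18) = (c + 2)/(c + 3)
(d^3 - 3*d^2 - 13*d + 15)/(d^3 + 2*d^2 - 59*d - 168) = (d^2 - 6*d + 5)/(d^2 - d - 56)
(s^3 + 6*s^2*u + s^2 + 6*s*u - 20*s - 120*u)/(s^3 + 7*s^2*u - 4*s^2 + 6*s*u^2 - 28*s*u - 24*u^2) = (s + 5)/(s + u)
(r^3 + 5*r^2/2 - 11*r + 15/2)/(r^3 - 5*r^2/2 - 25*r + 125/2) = (2*r^2 - 5*r + 3)/(2*r^2 - 15*r + 25)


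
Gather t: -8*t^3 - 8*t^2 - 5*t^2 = -8*t^3 - 13*t^2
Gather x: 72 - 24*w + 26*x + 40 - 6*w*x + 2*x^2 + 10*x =-24*w + 2*x^2 + x*(36 - 6*w) + 112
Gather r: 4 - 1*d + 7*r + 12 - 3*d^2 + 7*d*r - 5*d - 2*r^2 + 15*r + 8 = -3*d^2 - 6*d - 2*r^2 + r*(7*d + 22) + 24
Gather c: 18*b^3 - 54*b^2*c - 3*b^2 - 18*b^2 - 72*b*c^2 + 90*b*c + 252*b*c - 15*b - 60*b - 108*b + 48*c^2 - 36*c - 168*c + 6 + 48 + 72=18*b^3 - 21*b^2 - 183*b + c^2*(48 - 72*b) + c*(-54*b^2 + 342*b - 204) + 126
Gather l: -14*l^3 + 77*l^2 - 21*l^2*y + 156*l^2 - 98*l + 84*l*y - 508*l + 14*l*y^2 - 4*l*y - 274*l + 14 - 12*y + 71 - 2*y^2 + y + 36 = -14*l^3 + l^2*(233 - 21*y) + l*(14*y^2 + 80*y - 880) - 2*y^2 - 11*y + 121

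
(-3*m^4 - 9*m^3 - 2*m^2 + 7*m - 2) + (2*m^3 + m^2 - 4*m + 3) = -3*m^4 - 7*m^3 - m^2 + 3*m + 1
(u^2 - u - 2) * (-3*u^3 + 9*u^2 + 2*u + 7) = -3*u^5 + 12*u^4 - u^3 - 13*u^2 - 11*u - 14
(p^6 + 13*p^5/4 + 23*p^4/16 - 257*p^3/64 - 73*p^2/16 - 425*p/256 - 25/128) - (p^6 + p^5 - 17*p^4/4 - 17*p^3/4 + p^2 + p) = 9*p^5/4 + 91*p^4/16 + 15*p^3/64 - 89*p^2/16 - 681*p/256 - 25/128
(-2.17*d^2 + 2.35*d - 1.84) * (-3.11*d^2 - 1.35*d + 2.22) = 6.7487*d^4 - 4.379*d^3 - 2.2675*d^2 + 7.701*d - 4.0848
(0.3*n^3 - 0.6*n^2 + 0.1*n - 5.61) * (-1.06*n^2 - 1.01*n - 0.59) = -0.318*n^5 + 0.333*n^4 + 0.323*n^3 + 6.1996*n^2 + 5.6071*n + 3.3099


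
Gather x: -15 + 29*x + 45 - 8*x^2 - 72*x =-8*x^2 - 43*x + 30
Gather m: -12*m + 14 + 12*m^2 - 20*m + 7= 12*m^2 - 32*m + 21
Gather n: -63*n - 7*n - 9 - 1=-70*n - 10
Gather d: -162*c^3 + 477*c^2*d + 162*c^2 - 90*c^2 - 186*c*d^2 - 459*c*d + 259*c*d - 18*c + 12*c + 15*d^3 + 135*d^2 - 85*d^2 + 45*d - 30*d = -162*c^3 + 72*c^2 - 6*c + 15*d^3 + d^2*(50 - 186*c) + d*(477*c^2 - 200*c + 15)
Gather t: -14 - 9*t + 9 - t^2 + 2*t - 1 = -t^2 - 7*t - 6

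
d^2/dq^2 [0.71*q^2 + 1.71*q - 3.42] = 1.42000000000000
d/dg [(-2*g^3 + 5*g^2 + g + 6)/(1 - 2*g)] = (8*g^3 - 16*g^2 + 10*g + 13)/(4*g^2 - 4*g + 1)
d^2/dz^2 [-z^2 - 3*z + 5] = -2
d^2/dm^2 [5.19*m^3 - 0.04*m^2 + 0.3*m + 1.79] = 31.14*m - 0.08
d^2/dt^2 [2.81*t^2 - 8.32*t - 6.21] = 5.62000000000000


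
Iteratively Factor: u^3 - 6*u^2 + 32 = (u + 2)*(u^2 - 8*u + 16) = (u - 4)*(u + 2)*(u - 4)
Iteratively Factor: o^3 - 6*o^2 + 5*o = (o - 1)*(o^2 - 5*o) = o*(o - 1)*(o - 5)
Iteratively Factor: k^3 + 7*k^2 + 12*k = (k + 4)*(k^2 + 3*k) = (k + 3)*(k + 4)*(k)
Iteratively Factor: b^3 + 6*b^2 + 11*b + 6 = (b + 1)*(b^2 + 5*b + 6) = (b + 1)*(b + 3)*(b + 2)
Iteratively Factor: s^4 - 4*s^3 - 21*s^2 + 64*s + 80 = (s + 4)*(s^3 - 8*s^2 + 11*s + 20) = (s - 5)*(s + 4)*(s^2 - 3*s - 4) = (s - 5)*(s + 1)*(s + 4)*(s - 4)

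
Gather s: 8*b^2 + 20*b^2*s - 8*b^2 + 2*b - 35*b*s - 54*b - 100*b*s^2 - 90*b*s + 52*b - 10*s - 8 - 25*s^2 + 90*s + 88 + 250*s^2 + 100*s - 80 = s^2*(225 - 100*b) + s*(20*b^2 - 125*b + 180)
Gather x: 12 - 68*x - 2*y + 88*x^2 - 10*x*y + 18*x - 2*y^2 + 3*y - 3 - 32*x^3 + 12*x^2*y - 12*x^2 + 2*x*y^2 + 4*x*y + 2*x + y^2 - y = -32*x^3 + x^2*(12*y + 76) + x*(2*y^2 - 6*y - 48) - y^2 + 9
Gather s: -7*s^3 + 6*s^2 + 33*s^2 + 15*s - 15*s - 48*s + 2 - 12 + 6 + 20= -7*s^3 + 39*s^2 - 48*s + 16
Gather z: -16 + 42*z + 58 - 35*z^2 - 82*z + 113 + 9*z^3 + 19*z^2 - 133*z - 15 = 9*z^3 - 16*z^2 - 173*z + 140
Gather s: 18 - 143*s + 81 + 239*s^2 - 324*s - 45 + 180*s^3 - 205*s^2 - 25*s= 180*s^3 + 34*s^2 - 492*s + 54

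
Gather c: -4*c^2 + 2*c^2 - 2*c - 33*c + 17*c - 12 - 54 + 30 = -2*c^2 - 18*c - 36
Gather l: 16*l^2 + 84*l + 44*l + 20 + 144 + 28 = 16*l^2 + 128*l + 192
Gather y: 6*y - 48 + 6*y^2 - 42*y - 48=6*y^2 - 36*y - 96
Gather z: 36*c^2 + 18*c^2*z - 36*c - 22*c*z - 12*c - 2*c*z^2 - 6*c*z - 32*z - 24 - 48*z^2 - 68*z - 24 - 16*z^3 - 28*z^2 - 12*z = 36*c^2 - 48*c - 16*z^3 + z^2*(-2*c - 76) + z*(18*c^2 - 28*c - 112) - 48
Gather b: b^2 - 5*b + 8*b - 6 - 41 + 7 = b^2 + 3*b - 40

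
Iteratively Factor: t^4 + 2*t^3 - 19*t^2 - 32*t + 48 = (t - 4)*(t^3 + 6*t^2 + 5*t - 12) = (t - 4)*(t + 4)*(t^2 + 2*t - 3) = (t - 4)*(t + 3)*(t + 4)*(t - 1)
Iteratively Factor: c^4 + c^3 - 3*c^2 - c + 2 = (c - 1)*(c^3 + 2*c^2 - c - 2) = (c - 1)*(c + 2)*(c^2 - 1) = (c - 1)^2*(c + 2)*(c + 1)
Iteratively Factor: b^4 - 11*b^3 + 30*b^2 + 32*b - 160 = (b + 2)*(b^3 - 13*b^2 + 56*b - 80) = (b - 4)*(b + 2)*(b^2 - 9*b + 20) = (b - 4)^2*(b + 2)*(b - 5)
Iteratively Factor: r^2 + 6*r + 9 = (r + 3)*(r + 3)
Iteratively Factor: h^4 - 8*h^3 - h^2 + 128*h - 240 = (h - 5)*(h^3 - 3*h^2 - 16*h + 48) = (h - 5)*(h - 3)*(h^2 - 16) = (h - 5)*(h - 4)*(h - 3)*(h + 4)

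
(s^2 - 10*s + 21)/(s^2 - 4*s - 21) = (s - 3)/(s + 3)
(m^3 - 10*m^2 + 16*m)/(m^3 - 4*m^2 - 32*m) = (m - 2)/(m + 4)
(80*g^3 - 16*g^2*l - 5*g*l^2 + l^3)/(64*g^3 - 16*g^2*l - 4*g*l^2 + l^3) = (5*g - l)/(4*g - l)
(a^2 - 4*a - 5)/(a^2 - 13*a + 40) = (a + 1)/(a - 8)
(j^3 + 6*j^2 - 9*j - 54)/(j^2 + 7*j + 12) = (j^2 + 3*j - 18)/(j + 4)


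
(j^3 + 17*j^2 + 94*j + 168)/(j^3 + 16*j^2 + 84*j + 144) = (j + 7)/(j + 6)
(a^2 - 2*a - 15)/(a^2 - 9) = (a - 5)/(a - 3)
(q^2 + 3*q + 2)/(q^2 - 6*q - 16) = (q + 1)/(q - 8)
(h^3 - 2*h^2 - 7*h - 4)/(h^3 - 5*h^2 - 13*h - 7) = (h - 4)/(h - 7)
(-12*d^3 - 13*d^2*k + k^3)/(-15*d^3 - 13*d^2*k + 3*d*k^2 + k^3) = (12*d^2 + d*k - k^2)/(15*d^2 - 2*d*k - k^2)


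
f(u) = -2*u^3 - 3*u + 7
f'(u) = -6*u^2 - 3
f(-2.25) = 36.53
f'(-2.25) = -33.38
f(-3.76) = 124.59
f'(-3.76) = -87.83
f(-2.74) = 56.36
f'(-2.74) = -48.05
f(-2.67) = 53.08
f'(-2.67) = -45.77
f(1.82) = -10.52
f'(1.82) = -22.87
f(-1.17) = 13.71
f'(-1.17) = -11.21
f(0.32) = 5.97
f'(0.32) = -3.61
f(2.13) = -18.72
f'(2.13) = -30.22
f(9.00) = -1478.00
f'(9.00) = -489.00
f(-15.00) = 6802.00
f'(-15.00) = -1353.00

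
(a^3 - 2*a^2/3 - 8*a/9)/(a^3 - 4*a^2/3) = (a + 2/3)/a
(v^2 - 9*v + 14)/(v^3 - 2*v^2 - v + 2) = (v - 7)/(v^2 - 1)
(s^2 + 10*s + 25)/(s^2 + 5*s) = (s + 5)/s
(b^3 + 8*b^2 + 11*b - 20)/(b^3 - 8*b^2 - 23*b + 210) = (b^2 + 3*b - 4)/(b^2 - 13*b + 42)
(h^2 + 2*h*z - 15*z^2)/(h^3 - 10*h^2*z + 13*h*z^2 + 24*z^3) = (-h - 5*z)/(-h^2 + 7*h*z + 8*z^2)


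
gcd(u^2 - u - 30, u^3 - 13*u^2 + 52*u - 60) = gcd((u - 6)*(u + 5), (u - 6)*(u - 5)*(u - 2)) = u - 6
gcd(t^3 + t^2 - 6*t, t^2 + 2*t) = t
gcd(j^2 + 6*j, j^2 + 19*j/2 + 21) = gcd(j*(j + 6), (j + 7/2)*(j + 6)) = j + 6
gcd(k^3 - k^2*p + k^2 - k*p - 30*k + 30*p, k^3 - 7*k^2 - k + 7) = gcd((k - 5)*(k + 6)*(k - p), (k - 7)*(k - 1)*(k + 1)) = 1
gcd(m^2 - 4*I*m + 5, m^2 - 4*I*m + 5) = m^2 - 4*I*m + 5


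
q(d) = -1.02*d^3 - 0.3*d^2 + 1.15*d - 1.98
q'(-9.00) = -241.31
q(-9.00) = 706.95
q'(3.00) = -28.19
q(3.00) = -28.77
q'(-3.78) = -40.30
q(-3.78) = 44.48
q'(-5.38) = -84.19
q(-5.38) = 141.98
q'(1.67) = -8.39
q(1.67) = -5.65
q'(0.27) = 0.76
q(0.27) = -1.71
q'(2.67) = -22.27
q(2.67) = -20.46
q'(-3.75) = -39.63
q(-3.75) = 43.28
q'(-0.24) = 1.12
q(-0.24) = -2.26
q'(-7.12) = -149.70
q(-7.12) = 342.79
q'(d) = -3.06*d^2 - 0.6*d + 1.15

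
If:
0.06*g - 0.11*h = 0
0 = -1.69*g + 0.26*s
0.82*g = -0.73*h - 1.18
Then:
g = -0.97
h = -0.53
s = -6.30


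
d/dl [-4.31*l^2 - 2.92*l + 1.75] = -8.62*l - 2.92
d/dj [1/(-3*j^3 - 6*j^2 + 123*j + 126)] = (3*j^2 + 4*j - 41)/(3*(j^3 + 2*j^2 - 41*j - 42)^2)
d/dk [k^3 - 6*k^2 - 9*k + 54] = 3*k^2 - 12*k - 9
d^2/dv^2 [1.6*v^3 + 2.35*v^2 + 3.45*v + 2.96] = 9.6*v + 4.7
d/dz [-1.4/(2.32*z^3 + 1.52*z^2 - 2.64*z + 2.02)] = (9.744*z^2 + 4.256*z - 3.696)/(2.32*z^3 + 1.52*z^2 - 2.64*z + 2.02)^2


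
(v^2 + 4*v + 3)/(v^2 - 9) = (v + 1)/(v - 3)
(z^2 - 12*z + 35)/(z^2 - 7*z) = (z - 5)/z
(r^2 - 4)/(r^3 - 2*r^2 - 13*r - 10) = (r - 2)/(r^2 - 4*r - 5)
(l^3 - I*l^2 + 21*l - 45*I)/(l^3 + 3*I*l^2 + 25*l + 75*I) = (l^2 - 6*I*l - 9)/(l^2 - 2*I*l + 15)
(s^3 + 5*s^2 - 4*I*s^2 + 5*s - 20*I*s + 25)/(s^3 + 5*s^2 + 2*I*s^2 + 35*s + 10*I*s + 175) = (s + I)/(s + 7*I)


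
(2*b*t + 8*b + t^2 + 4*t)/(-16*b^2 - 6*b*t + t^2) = (t + 4)/(-8*b + t)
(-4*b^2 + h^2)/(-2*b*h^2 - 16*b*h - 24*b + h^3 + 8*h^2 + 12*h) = (2*b + h)/(h^2 + 8*h + 12)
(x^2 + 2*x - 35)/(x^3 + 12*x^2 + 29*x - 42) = (x - 5)/(x^2 + 5*x - 6)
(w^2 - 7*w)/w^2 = (w - 7)/w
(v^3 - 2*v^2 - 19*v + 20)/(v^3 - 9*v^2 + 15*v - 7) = (v^2 - v - 20)/(v^2 - 8*v + 7)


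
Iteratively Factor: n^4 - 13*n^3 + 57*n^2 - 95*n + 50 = (n - 5)*(n^3 - 8*n^2 + 17*n - 10) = (n - 5)^2*(n^2 - 3*n + 2) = (n - 5)^2*(n - 1)*(n - 2)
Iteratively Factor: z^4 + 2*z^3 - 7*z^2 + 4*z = (z + 4)*(z^3 - 2*z^2 + z) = (z - 1)*(z + 4)*(z^2 - z) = (z - 1)^2*(z + 4)*(z)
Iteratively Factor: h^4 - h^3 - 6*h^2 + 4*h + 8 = (h - 2)*(h^3 + h^2 - 4*h - 4) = (h - 2)*(h + 2)*(h^2 - h - 2) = (h - 2)*(h + 1)*(h + 2)*(h - 2)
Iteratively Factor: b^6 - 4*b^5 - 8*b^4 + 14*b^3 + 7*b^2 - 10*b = (b - 1)*(b^5 - 3*b^4 - 11*b^3 + 3*b^2 + 10*b) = (b - 1)*(b + 1)*(b^4 - 4*b^3 - 7*b^2 + 10*b) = (b - 1)^2*(b + 1)*(b^3 - 3*b^2 - 10*b) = b*(b - 1)^2*(b + 1)*(b^2 - 3*b - 10) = b*(b - 5)*(b - 1)^2*(b + 1)*(b + 2)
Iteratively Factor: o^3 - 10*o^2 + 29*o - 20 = (o - 4)*(o^2 - 6*o + 5) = (o - 4)*(o - 1)*(o - 5)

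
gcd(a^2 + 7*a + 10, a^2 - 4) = a + 2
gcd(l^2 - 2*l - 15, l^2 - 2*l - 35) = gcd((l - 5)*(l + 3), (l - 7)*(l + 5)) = 1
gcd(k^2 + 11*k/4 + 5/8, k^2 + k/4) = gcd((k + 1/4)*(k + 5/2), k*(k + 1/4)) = k + 1/4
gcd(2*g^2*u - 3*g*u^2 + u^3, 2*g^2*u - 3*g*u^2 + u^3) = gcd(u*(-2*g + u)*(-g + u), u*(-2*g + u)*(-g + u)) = 2*g^2*u - 3*g*u^2 + u^3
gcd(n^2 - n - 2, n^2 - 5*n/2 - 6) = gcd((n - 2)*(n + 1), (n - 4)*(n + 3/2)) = 1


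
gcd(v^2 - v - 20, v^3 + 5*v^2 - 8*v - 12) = 1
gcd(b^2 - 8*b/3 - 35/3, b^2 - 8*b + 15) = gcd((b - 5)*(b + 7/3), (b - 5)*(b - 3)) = b - 5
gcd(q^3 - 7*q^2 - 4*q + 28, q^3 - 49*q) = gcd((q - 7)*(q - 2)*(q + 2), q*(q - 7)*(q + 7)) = q - 7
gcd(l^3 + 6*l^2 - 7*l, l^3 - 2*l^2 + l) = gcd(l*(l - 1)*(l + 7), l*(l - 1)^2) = l^2 - l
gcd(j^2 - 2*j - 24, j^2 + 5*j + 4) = j + 4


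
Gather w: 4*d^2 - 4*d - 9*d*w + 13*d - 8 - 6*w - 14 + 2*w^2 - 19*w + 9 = 4*d^2 + 9*d + 2*w^2 + w*(-9*d - 25) - 13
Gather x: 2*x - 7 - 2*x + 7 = 0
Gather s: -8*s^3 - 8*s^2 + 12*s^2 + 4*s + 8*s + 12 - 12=-8*s^3 + 4*s^2 + 12*s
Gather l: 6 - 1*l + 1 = 7 - l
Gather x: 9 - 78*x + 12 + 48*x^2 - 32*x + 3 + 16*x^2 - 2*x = 64*x^2 - 112*x + 24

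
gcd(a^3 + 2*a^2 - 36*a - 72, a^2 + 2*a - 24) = a + 6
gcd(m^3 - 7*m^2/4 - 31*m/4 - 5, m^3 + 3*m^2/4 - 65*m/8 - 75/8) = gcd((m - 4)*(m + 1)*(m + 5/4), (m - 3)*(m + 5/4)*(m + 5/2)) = m + 5/4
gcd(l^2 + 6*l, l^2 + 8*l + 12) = l + 6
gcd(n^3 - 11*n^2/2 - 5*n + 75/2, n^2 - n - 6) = n - 3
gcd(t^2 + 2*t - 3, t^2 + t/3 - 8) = t + 3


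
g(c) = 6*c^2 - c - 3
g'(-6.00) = -73.00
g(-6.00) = 219.00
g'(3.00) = 35.00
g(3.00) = 48.00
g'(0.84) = 9.08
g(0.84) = 0.39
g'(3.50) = 41.00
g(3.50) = 67.00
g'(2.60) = 30.20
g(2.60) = 34.96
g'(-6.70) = -81.40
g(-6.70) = 273.04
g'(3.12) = 36.44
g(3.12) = 52.29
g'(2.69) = 31.28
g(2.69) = 37.73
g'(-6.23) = -75.76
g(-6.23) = 236.11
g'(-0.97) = -12.64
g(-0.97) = 3.62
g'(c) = 12*c - 1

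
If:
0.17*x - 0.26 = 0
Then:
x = 1.53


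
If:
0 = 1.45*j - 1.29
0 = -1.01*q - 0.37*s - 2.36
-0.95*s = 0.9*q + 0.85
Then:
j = 0.89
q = -3.08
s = 2.02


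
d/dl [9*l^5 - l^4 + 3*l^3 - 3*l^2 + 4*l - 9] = 45*l^4 - 4*l^3 + 9*l^2 - 6*l + 4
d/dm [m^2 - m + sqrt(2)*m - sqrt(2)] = 2*m - 1 + sqrt(2)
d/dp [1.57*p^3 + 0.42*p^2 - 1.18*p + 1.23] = 4.71*p^2 + 0.84*p - 1.18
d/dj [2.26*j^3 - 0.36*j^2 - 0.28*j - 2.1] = 6.78*j^2 - 0.72*j - 0.28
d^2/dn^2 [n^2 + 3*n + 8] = 2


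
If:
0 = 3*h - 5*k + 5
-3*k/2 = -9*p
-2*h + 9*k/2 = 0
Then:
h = -45/7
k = -20/7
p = -10/21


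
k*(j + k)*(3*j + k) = 3*j^2*k + 4*j*k^2 + k^3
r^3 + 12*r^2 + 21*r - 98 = (r - 2)*(r + 7)^2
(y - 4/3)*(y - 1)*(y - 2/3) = y^3 - 3*y^2 + 26*y/9 - 8/9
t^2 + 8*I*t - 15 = (t + 3*I)*(t + 5*I)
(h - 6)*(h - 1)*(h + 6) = h^3 - h^2 - 36*h + 36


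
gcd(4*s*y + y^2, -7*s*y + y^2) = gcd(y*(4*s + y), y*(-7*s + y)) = y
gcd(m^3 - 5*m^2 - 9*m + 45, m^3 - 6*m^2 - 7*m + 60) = m^2 - 2*m - 15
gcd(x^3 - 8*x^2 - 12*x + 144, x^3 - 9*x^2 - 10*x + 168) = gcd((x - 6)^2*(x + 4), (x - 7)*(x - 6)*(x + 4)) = x^2 - 2*x - 24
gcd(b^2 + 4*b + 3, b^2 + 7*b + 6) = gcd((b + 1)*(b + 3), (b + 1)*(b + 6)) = b + 1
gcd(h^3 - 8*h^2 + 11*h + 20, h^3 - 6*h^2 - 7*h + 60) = h^2 - 9*h + 20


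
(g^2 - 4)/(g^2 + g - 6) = (g + 2)/(g + 3)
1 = 1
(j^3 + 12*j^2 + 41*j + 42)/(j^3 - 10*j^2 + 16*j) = (j^3 + 12*j^2 + 41*j + 42)/(j*(j^2 - 10*j + 16))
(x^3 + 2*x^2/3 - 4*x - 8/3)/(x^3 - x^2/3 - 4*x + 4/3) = (3*x + 2)/(3*x - 1)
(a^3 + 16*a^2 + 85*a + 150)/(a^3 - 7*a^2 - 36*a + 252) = (a^2 + 10*a + 25)/(a^2 - 13*a + 42)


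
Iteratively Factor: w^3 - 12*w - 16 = (w - 4)*(w^2 + 4*w + 4) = (w - 4)*(w + 2)*(w + 2)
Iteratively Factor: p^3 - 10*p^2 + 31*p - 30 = (p - 3)*(p^2 - 7*p + 10) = (p - 3)*(p - 2)*(p - 5)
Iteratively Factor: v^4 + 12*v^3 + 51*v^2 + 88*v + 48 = (v + 4)*(v^3 + 8*v^2 + 19*v + 12) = (v + 3)*(v + 4)*(v^2 + 5*v + 4) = (v + 3)*(v + 4)^2*(v + 1)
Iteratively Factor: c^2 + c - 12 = (c - 3)*(c + 4)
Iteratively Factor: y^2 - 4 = (y - 2)*(y + 2)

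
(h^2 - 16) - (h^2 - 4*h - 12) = 4*h - 4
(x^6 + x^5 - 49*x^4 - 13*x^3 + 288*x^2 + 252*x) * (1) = x^6 + x^5 - 49*x^4 - 13*x^3 + 288*x^2 + 252*x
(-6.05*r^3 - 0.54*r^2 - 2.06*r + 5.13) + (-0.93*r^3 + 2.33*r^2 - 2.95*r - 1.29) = -6.98*r^3 + 1.79*r^2 - 5.01*r + 3.84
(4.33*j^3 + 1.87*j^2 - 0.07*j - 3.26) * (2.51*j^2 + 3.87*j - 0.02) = 10.8683*j^5 + 21.4508*j^4 + 6.9746*j^3 - 8.4909*j^2 - 12.6148*j + 0.0652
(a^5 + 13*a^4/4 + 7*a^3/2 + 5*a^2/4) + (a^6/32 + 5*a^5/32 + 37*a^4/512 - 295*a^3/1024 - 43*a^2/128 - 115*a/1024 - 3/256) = a^6/32 + 37*a^5/32 + 1701*a^4/512 + 3289*a^3/1024 + 117*a^2/128 - 115*a/1024 - 3/256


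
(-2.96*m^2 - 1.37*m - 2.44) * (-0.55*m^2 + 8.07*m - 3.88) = 1.628*m^4 - 23.1337*m^3 + 1.7709*m^2 - 14.3752*m + 9.4672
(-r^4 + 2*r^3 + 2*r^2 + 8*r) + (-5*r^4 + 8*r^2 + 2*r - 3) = -6*r^4 + 2*r^3 + 10*r^2 + 10*r - 3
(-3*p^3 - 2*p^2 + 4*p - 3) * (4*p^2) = -12*p^5 - 8*p^4 + 16*p^3 - 12*p^2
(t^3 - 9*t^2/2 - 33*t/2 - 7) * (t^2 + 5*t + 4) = t^5 + t^4/2 - 35*t^3 - 215*t^2/2 - 101*t - 28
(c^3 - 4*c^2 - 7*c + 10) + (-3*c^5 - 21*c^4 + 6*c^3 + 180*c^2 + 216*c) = -3*c^5 - 21*c^4 + 7*c^3 + 176*c^2 + 209*c + 10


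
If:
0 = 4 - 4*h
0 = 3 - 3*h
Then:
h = 1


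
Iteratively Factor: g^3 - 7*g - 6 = (g + 1)*(g^2 - g - 6) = (g + 1)*(g + 2)*(g - 3)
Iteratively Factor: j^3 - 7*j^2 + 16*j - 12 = (j - 3)*(j^2 - 4*j + 4) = (j - 3)*(j - 2)*(j - 2)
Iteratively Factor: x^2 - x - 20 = (x - 5)*(x + 4)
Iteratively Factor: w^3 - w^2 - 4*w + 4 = (w + 2)*(w^2 - 3*w + 2) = (w - 1)*(w + 2)*(w - 2)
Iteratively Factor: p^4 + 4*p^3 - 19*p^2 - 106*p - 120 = (p + 2)*(p^3 + 2*p^2 - 23*p - 60) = (p + 2)*(p + 3)*(p^2 - p - 20) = (p + 2)*(p + 3)*(p + 4)*(p - 5)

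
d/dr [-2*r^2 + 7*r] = 7 - 4*r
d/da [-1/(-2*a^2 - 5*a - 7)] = (-4*a - 5)/(2*a^2 + 5*a + 7)^2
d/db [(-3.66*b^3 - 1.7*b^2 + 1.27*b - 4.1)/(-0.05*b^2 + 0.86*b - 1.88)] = (0.183*b^4 - 6.2952*b^3 + 19.2439*b^2 + 5.982*b + 1.1384)/(0.0025*b^4 - 0.086*b^3 + 0.9276*b^2 - 3.2336*b + 3.5344)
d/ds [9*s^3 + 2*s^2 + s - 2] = 27*s^2 + 4*s + 1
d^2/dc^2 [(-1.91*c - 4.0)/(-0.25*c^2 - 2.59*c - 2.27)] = ((0.5*c + 2.59)*(1.0*c + 5.18)*(1.91*c + 4.0) - (2.865*c + 11.8938)*(0.25*c^2 + 2.59*c + 2.27))/(0.25*c^2 + 2.59*c + 2.27)^3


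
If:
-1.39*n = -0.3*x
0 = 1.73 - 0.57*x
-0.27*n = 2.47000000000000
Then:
No Solution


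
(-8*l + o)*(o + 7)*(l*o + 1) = -8*l^2*o^2 - 56*l^2*o + l*o^3 + 7*l*o^2 - 8*l*o - 56*l + o^2 + 7*o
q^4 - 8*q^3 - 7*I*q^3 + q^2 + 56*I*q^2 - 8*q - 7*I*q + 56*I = (q - 8)*(q - 7*I)*(q - I)*(q + I)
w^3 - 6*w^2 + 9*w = w*(w - 3)^2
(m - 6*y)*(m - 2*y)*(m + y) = m^3 - 7*m^2*y + 4*m*y^2 + 12*y^3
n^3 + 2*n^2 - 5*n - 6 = (n - 2)*(n + 1)*(n + 3)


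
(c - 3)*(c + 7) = c^2 + 4*c - 21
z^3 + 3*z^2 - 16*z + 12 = (z - 2)*(z - 1)*(z + 6)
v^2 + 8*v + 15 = (v + 3)*(v + 5)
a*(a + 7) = a^2 + 7*a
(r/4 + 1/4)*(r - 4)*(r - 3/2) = r^3/4 - 9*r^2/8 + r/8 + 3/2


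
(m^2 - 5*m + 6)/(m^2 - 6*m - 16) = (-m^2 + 5*m - 6)/(-m^2 + 6*m + 16)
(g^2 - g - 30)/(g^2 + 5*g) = (g - 6)/g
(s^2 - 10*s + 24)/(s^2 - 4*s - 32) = (-s^2 + 10*s - 24)/(-s^2 + 4*s + 32)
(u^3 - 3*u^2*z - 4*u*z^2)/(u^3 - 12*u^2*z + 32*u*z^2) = (-u - z)/(-u + 8*z)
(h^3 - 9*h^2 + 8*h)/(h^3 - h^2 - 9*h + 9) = h*(h - 8)/(h^2 - 9)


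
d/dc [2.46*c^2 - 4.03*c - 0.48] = 4.92*c - 4.03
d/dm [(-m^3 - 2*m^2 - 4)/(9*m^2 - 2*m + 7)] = (-9*m^4 + 4*m^3 - 17*m^2 + 44*m - 8)/(81*m^4 - 36*m^3 + 130*m^2 - 28*m + 49)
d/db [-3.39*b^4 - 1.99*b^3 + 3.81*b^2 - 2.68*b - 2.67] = -13.56*b^3 - 5.97*b^2 + 7.62*b - 2.68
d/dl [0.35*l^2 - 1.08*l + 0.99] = 0.7*l - 1.08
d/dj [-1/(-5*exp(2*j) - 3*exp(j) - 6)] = (-10*exp(j) - 3)*exp(j)/(5*exp(2*j) + 3*exp(j) + 6)^2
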